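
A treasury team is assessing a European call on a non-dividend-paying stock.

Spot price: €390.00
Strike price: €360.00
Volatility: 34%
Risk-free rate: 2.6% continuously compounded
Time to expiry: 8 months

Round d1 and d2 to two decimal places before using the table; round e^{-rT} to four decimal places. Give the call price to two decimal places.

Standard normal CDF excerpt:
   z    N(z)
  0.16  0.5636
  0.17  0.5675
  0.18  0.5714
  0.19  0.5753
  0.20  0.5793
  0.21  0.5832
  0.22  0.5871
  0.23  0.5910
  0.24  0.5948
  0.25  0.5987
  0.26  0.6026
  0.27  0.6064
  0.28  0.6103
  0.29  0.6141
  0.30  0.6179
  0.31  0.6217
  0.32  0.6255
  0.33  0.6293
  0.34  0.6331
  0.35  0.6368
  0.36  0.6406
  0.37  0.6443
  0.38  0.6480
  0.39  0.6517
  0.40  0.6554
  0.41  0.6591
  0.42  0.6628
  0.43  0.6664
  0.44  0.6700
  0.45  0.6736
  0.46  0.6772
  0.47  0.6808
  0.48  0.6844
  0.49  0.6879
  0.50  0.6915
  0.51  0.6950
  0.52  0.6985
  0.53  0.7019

σ√T = 0.34·√0.6667 = 0.2776
d₁ = [ln(390/360) + (0.026 + 0.34²/2)·0.6667] / 0.2776 = [0.0800 + 0.0559] / 0.2776 = 0.4896 ⇒ 0.49
d₂ = d₁ − σ√T = 0.4896 − 0.2776 = 0.2120 ⇒ 0.21
e^(−rT) = e^(−0.026·0.6667) = 0.9828
N(d₁) = N(0.49) = 0.6879;  N(d₂) = N(0.21) = 0.5832
C = 390·0.6879 − 360·0.9828·0.5832 = 268.2810 − 206.3408 = 61.9402

€61.94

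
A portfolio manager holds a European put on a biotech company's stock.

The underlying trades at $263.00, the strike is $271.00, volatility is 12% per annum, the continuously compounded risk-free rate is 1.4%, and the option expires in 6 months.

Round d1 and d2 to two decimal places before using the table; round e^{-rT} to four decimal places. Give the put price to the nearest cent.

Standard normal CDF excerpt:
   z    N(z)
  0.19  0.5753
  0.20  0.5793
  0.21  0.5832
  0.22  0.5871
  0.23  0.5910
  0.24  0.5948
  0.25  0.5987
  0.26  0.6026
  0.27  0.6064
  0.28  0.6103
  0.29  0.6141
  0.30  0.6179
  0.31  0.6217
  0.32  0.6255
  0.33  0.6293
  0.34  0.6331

$11.87

σ√T = 0.12 × 0.7071 = 0.0849
ln(S/K) + (r + σ²/2)T = ln(263/271) + (0.014 + 0.12²/2)·0.5 = -0.0300 + 0.0106 = -0.0194
d₁ = -0.0194 / 0.0849 = -0.2282 ⇒ -0.23
d₂ = d₁ − σ√T = -0.2282 − 0.0849 = -0.3131 ⇒ -0.31
exp(−rT) = exp(−0.014·0.5) = 0.9930
N(−d₂) = N(0.31) = 0.6217;  N(−d₁) = N(0.23) = 0.5910
P = 271·0.9930·0.6217 − 263·0.5910 = 167.3013 − 155.4330 = 11.8683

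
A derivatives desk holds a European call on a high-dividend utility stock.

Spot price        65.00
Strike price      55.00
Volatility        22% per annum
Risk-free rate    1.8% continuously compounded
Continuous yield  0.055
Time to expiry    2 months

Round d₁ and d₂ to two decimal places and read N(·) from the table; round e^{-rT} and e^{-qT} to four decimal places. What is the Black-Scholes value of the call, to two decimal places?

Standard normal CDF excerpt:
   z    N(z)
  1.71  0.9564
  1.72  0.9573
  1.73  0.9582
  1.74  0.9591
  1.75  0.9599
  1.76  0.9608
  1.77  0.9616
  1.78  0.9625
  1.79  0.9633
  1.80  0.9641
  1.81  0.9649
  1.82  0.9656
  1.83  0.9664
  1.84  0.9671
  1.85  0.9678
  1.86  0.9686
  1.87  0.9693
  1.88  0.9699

9.65

σ√T = 0.22·√0.1667 = 0.0898
d₁ = [ln(65/55) + (0.018 − 0.055 + 0.22²/2)·0.1667] / 0.0898 = [0.1671 − 0.0021] / 0.0898 = 1.8362 → 1.84
d₂ = d₁ − σ√T = 1.8362 − 0.0898 = 1.7464 → 1.75
e^(−qT) = e^(−0.055·0.1667) = 0.9909;  e^(−rT) = e^(−0.018·0.1667) = 0.9970
N(d₁) = N(1.84) = 0.9671;  N(d₂) = N(1.75) = 0.9599
C = 65·0.9909·0.9671 − 55·0.9970·0.9599 = 62.2895 − 52.6361 = 9.6533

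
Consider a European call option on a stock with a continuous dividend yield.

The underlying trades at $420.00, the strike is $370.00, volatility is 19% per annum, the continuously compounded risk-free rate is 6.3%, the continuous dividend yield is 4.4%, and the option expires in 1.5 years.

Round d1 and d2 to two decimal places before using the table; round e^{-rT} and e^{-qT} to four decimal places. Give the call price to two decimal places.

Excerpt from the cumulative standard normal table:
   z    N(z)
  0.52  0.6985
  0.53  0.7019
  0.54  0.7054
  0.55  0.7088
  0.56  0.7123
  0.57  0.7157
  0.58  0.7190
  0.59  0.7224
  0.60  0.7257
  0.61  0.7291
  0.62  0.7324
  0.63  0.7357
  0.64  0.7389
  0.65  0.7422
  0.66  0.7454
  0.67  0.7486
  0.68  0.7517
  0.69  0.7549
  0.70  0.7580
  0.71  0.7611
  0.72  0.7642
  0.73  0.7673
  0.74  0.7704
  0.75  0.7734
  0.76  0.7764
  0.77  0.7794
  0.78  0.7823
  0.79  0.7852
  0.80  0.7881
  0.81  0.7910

$68.97

T = 1.5;  σ√T = 0.2327
d₁ = [ln(420/370) + (0.063 − 0.044 + 0.19²/2)·1.5] / 0.2327 = [0.1268 + 0.0556] / 0.2327 = 0.7835 ⇒ 0.78
d₂ = d₁ − σ√T = 0.7835 − 0.2327 = 0.5508 ⇒ 0.55
exp(−qT) = exp(−0.044·1.5) = 0.9361;  exp(−rT) = exp(−0.063·1.5) = 0.9098
C = 420·0.9361·N(0.78) − 370·0.9098·N(0.55) = 420·0.9361·0.7823 − 370·0.9098·0.7088 = 307.5706 − 238.6005 = 68.9701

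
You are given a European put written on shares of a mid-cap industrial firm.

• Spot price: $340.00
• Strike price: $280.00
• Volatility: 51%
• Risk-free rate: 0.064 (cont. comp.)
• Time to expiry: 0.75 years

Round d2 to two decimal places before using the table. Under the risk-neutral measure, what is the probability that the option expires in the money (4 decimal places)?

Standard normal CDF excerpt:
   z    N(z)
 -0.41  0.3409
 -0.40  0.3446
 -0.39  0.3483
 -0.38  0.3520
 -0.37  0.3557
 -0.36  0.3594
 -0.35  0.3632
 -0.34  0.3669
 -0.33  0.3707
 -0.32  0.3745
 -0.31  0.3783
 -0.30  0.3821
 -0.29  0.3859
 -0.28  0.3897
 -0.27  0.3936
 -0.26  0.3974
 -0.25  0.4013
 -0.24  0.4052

0.3707

σ√T = 0.51 × 0.8660 = 0.4417
ln(S/K) + (r + σ²/2)T = ln(340/280) + (0.064 + 0.51²/2)·0.75 = 0.1942 + 0.1455 = 0.3397
d₁ = 0.3397 / 0.4417 = 0.7691 which rounds to 0.77
d₂ = d₁ − σ√T = 0.7691 − 0.4417 = 0.3274 which rounds to 0.33
Pr(exercise) under Q = N(−d₂) = N(-0.33) = 0.3707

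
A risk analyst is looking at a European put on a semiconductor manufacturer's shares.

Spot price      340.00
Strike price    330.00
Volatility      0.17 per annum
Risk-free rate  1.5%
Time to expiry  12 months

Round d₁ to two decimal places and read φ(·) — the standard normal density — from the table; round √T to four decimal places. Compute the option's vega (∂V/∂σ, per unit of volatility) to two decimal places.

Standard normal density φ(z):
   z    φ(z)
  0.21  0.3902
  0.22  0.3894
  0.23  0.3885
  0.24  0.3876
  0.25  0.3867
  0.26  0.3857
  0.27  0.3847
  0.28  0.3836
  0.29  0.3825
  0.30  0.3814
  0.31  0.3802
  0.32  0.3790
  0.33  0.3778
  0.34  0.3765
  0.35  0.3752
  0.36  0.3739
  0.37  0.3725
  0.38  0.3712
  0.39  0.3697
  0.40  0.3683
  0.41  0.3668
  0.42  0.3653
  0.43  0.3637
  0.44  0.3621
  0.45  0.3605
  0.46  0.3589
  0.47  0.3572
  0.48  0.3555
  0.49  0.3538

σ√T = 0.17 × 1.0000 = 0.1700
d₁ = [ln(340/330) + (0.015 + ½·0.17²)·1] / (σ√T) = (0.0299 + 0.0295) / 0.1700 = 0.3488 which rounds to 0.35
√T = √1 = 1.0000
φ(d₁) = φ(0.35) = 0.3752
vega = S·φ(d₁)·√T = 340·0.3752·1.0000 = 127.5680

127.57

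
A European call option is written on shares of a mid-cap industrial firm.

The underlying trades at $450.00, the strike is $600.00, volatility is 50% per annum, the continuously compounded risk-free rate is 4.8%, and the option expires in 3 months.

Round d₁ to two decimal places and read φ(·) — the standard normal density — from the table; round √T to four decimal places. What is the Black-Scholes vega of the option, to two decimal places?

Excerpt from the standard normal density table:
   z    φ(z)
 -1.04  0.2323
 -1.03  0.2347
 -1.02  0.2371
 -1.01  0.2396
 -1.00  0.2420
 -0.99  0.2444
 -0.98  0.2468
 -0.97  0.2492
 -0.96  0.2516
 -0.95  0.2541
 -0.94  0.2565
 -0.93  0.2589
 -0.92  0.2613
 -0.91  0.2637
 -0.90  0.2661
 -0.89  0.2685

55.53

σ√T = 0.5·√0.25 = 0.2500
d₁ = [ln(450/600) + (0.048 + 0.5²/2)·0.25] / 0.2500 = [-0.2877 + 0.0432] / 0.2500 = -0.9777 which rounds to -0.98
√T = √0.25 = 0.5000
φ(d₁) = φ(-0.98) = 0.2468
vega = S·φ(d₁)·√T = 450·0.2468·0.5000 = 55.5300
(Call and put vega coincide under Black-Scholes.)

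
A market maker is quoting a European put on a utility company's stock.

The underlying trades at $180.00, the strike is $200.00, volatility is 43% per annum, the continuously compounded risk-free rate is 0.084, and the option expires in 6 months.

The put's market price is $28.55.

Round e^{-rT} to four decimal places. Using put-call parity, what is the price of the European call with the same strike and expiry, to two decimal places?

$16.77

e^(−rT) = e^(−0.084·0.5) = 0.9589
Put-call parity: C − P = S − K·e^(−rT) = 180 − 200·0.9589 = 180 − 191.7800 = -11.7800
C = P + (C − P) = 28.55 + (-11.7800) = 16.7700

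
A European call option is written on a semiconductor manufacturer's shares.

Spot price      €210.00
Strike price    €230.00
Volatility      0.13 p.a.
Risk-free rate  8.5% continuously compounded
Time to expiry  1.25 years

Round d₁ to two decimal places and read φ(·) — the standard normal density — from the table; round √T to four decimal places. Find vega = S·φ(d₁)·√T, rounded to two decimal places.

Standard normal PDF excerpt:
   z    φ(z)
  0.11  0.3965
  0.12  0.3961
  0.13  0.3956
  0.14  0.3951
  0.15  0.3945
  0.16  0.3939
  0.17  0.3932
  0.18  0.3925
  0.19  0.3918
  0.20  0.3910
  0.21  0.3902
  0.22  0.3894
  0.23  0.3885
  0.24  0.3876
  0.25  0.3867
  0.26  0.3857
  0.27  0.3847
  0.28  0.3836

σ√T = 0.13·√1.25 = 0.1453
d₁ = [ln(210/230) + (0.085 + 0.13²/2)·1.25] / 0.1453 = [-0.0910 + 0.1168] / 0.1453 = 0.1778 → 0.18
√T = √1.25 = 1.1180
φ(d₁) = φ(0.18) = 0.3925
vega = S·φ(d₁)·√T = 210·0.3925·1.1180 = 92.1512

92.15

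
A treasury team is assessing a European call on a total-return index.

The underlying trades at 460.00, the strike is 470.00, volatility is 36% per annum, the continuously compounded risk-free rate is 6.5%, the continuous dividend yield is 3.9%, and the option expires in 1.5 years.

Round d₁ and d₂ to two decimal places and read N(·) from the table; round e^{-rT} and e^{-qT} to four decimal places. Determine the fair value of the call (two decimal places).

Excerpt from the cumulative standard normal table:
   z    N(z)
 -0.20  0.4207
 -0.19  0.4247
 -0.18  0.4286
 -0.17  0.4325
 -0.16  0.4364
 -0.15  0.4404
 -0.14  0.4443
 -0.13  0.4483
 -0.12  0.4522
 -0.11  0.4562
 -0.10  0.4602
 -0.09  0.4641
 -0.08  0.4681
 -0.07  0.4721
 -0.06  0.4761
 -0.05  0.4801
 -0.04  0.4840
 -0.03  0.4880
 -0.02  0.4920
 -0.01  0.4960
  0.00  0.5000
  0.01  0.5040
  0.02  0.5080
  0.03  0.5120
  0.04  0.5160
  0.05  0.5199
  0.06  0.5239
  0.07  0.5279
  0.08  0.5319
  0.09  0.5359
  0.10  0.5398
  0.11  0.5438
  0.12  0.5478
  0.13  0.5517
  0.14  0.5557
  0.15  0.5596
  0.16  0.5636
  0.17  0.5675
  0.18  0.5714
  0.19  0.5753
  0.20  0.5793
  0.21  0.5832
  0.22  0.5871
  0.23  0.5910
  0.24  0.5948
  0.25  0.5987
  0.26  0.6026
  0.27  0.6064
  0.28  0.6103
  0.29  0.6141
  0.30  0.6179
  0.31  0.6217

T = 1.5;  σ√T = 0.4409
d₁ = [ln(460/470) + (0.065 − 0.039 + ½·0.36²)·1.5] / (σ√T) = (-0.0215 + 0.1362) / 0.4409 = 0.2601 → 0.26
d₂ = 0.2601 − 0.4409 = -0.1808 → -0.18
e^(−qT) = e^(−0.039·1.5) = 0.9432;  e^(−rT) = e^(−0.065·1.5) = 0.9071
N(d₁) = N(0.26) = 0.6026;  N(d₂) = N(-0.18) = 0.4286
C = 460·0.9432·0.6026 − 470·0.9071·0.4286 = 261.4513 − 182.7280 = 78.7232

78.72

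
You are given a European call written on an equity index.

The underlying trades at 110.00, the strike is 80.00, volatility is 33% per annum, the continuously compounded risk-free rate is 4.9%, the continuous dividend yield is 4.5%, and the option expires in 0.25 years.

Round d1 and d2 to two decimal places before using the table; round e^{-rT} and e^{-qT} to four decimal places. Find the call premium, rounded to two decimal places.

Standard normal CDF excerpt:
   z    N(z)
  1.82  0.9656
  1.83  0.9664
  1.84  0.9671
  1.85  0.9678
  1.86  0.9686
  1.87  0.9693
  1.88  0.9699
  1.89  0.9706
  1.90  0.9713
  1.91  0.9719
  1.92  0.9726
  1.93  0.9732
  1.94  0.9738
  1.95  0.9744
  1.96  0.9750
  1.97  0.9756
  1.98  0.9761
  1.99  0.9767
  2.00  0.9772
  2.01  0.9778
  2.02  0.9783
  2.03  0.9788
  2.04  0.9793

T = 0.25;  σ√T = 0.1650
ln(S/K) + (r − q + σ²/2)T = ln(110/80) + (0.049 − 0.045 + 0.33²/2)·0.25 = 0.3185 + 0.0146 = 0.3331
d₁ = 0.3331 / 0.1650 = 2.0186 ≈ 2.02
d₂ = d₁ − σ√T = 2.0186 − 0.1650 = 1.8536 ≈ 1.85
e^(−qT) = e^(−0.045·0.25) = 0.9888;  e^(−rT) = e^(−0.049·0.25) = 0.9878
N(d₁) = N(2.02) = 0.9783;  N(d₂) = N(1.85) = 0.9678
C = 110·0.9888·0.9783 − 80·0.9878·0.9678 = 106.4077 − 76.4794 = 29.9283

29.93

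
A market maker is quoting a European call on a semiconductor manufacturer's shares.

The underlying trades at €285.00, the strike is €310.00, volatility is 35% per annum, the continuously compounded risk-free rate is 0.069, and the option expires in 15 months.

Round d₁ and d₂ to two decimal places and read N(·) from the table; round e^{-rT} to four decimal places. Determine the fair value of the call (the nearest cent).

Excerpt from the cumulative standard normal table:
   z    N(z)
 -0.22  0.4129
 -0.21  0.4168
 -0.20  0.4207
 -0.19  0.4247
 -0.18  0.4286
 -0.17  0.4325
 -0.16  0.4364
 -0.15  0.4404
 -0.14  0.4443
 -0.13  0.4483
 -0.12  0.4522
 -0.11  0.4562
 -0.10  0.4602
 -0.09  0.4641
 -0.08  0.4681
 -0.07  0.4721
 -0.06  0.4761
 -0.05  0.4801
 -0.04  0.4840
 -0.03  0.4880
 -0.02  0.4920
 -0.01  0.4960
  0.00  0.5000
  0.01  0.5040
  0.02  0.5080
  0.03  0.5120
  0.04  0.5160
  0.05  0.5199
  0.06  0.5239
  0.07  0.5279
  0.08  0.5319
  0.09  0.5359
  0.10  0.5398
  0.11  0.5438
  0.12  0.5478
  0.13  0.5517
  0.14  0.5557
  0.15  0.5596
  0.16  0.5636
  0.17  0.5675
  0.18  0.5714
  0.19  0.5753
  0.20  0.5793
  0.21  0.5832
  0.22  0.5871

€44.32

σ√T = 0.35·√1.25 = 0.3913
d₁ = [ln(285/310) + (0.069 + 0.35²/2)·1.25] / 0.3913 = [-0.0841 + 0.1628] / 0.3913 = 0.2012 ⇒ 0.20
d₂ = d₁ − σ√T = 0.2012 − 0.3913 = -0.1901 ⇒ -0.19
exp(−rT) = exp(−0.069·1.25) = 0.9174
N(d₁) = N(0.20) = 0.5793;  N(d₂) = N(-0.19) = 0.4247
C = 285·0.5793 − 310·0.9174·0.4247 = 165.1005 − 120.7821 = 44.3184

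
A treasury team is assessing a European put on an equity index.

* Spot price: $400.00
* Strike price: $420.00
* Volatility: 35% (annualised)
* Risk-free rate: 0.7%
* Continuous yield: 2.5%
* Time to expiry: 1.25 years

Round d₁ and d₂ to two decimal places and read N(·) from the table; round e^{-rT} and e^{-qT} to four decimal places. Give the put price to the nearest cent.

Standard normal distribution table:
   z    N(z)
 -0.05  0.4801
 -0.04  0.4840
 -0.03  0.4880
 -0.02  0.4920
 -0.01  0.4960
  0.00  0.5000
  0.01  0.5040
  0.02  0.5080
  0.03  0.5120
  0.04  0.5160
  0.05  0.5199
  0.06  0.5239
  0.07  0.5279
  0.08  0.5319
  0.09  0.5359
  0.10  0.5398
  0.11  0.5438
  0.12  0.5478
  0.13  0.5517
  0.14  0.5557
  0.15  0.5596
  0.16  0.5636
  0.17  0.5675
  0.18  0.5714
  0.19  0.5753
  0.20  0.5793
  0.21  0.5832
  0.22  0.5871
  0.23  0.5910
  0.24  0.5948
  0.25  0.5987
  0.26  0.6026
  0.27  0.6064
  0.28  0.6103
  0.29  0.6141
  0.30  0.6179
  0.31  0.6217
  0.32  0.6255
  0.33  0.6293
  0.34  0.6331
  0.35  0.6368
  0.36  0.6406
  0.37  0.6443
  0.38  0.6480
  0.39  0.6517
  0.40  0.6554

$77.50

T = 1.25;  σ√T = 0.3913
d₁ = [ln(400/420) + (0.007 − 0.025 + ½·0.35²)·1.25] / (σ√T) = (-0.0488 + 0.0541) / 0.3913 = 0.0135 → 0.01
d₂ = 0.0135 − 0.3913 = -0.3778 → -0.38
exp(−qT) = exp(−0.025·1.25) = 0.9692;  exp(−rT) = exp(−0.007·1.25) = 0.9913
P = 420·0.9913·N(0.38) − 400·0.9692·N(-0.01) = 420·0.9913·0.6480 − 400·0.9692·0.4960 = 269.7922 − 192.2893 = 77.5029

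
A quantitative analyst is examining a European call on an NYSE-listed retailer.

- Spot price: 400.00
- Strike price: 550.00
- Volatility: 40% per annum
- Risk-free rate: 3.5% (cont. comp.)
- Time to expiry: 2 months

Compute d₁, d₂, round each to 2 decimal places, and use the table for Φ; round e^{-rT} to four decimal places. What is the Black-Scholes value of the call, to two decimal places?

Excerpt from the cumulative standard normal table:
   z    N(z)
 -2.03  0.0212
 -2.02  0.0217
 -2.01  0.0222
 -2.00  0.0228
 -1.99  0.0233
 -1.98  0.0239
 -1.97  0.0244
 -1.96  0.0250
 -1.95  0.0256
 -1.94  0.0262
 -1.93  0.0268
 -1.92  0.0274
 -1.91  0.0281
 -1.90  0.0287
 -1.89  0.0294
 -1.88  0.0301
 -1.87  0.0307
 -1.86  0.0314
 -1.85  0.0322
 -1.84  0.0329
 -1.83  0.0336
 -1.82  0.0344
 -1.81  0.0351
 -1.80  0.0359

0.97

T = 0.1667;  σ√T = 0.1633
d₁ = [ln(400/550) + (0.035 + 0.4²/2)·0.1667] / 0.1633 = [-0.3185 + 0.0192] / 0.1633 = -1.8328 which rounds to -1.83
d₂ = d₁ − σ√T = -1.8328 − 0.1633 = -1.9961 which rounds to -2.00
exp(−rT) = exp(−0.035·0.1667) = 0.9942
N(d₁) = N(-1.83) = 0.0336;  N(d₂) = N(-2.00) = 0.0228
C = 400·0.0336 − 550·0.9942·0.0228 = 13.4400 − 12.4673 = 0.9727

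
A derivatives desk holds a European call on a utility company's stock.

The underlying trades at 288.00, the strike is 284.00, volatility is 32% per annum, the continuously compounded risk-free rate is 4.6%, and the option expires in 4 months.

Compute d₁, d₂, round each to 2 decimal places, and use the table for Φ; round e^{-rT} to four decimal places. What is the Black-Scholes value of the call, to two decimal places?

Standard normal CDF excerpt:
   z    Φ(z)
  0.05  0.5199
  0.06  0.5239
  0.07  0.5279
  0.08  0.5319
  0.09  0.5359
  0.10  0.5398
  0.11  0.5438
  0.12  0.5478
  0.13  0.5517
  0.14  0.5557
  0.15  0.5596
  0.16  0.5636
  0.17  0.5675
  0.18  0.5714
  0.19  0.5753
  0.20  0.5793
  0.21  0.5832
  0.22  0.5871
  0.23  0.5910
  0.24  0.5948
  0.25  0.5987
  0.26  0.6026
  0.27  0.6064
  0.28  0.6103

24.78

T = 0.3333;  σ√T = 0.1848
d₁ = [ln(288/284) + (0.046 + 0.32²/2)·0.3333] / 0.1848 = [0.0140 + 0.0324] / 0.1848 = 0.2511 ≈ 0.25
d₂ = d₁ − σ√T = 0.2511 − 0.1848 = 0.0663 ≈ 0.07
e^(−rT) = e^(−0.046·0.3333) = 0.9848
C = 288·N(0.25) − 284·0.9848·N(0.07) = 288·0.5987 − 284·0.9848·0.5279 = 172.4256 − 147.6448 = 24.7808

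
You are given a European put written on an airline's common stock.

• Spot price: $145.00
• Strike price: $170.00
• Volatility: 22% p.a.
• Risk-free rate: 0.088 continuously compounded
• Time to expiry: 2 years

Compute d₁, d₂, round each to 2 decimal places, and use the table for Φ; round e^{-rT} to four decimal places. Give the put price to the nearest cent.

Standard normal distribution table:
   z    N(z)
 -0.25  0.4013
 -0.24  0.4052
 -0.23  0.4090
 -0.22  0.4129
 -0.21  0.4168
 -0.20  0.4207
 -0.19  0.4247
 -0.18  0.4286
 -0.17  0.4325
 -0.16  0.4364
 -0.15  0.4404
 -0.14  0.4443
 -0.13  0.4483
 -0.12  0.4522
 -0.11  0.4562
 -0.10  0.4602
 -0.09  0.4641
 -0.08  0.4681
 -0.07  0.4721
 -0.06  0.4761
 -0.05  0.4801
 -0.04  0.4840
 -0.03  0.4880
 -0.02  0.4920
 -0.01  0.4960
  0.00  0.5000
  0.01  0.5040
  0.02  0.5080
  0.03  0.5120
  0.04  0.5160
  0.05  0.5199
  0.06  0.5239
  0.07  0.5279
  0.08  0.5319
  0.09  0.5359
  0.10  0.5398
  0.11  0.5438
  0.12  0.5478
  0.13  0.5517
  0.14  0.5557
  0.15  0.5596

σ√T = 0.22·√2 = 0.3111
ln(S/K) + (r + σ²/2)T = ln(145/170) + (0.088 + 0.22²/2)·2 = -0.1591 + 0.2244 = 0.0653
d₁ = 0.0653 / 0.3111 = 0.2100 which rounds to 0.21
d₂ = d₁ − σ√T = 0.2100 − 0.3111 = -0.1011 which rounds to -0.10
exp(−rT) = exp(−0.088·2) = 0.8386
N(−d₂) = N(0.10) = 0.5398;  N(−d₁) = N(-0.21) = 0.4168
P = 170·0.8386·0.5398 − 145·0.4168 = 76.9550 − 60.4360 = 16.5190

$16.52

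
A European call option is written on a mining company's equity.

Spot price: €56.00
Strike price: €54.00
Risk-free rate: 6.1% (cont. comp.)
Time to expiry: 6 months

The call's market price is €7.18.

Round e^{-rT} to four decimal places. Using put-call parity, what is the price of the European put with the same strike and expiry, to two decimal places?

€3.56

e^(−rT) = e^(−0.061·0.5) = 0.9700
Put-call parity: C − P = S − K·e^(−rT) = 56 − 54·0.9700 = 56 − 52.3800 = 3.6200
P = C − (C − P) = 7.18 − (3.6200) = 3.5600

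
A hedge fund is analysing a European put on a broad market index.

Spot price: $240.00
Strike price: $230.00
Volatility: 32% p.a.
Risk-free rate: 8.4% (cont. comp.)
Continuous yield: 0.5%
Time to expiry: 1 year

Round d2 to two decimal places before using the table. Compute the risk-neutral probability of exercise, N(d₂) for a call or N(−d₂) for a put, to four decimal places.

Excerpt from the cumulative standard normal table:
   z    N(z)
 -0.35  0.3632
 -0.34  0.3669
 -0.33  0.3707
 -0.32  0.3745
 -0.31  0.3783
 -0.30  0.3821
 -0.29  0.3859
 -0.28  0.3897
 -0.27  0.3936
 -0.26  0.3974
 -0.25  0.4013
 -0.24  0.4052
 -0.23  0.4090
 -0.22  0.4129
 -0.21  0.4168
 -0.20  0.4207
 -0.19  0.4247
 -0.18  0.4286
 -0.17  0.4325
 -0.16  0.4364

σ√T = 0.32·√1 = 0.3200
ln(S/K) + (r − q + σ²/2)T = ln(240/230) + (0.084 − 0.005 + 0.32²/2)·1 = 0.0426 + 0.1302 = 0.1728
d₁ = 0.1728 / 0.3200 = 0.5399 which rounds to 0.54
d₂ = d₁ − σ√T = 0.5399 − 0.3200 = 0.2199 which rounds to 0.22
Pr(exercise) under Q = N(−d₂) = N(-0.22) = 0.4129

0.4129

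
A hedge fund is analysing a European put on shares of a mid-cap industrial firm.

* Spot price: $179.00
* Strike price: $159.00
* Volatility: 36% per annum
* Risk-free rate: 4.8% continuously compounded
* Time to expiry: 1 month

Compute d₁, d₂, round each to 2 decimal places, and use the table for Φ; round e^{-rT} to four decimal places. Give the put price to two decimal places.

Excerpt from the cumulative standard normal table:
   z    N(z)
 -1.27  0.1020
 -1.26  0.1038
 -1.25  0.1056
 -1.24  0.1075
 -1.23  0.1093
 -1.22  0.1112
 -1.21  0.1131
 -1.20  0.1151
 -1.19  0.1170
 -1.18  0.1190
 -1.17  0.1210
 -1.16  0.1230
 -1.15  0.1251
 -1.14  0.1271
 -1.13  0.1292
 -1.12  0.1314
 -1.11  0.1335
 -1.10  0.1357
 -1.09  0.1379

T = 0.08333;  σ√T = 0.1039
d₁ = [ln(179/159) + (0.048 + 0.36²/2)·0.08333] / 0.1039 = [0.1185 + 0.0094] / 0.1039 = 1.2305 ⇒ 1.23
d₂ = d₁ − σ√T = 1.2305 − 0.1039 = 1.1266 ⇒ 1.13
exp(−rT) = exp(−0.048·0.08333) = 0.9960
N(−d₂) = N(-1.13) = 0.1292;  N(−d₁) = N(-1.23) = 0.1093
P = 159·0.9960·0.1292 − 179·0.1093 = 20.4606 − 19.5647 = 0.8959

$0.90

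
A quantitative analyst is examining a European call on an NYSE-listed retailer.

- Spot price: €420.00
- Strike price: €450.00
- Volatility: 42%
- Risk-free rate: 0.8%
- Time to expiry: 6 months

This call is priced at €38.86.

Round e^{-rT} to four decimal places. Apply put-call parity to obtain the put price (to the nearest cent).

exp(−rT) = exp(−0.008·0.5) = 0.9960
Put-call parity: C − P = S − K·e^(−rT) = 420 − 450·0.9960 = 420 − 448.2000 = -28.2000
P = C − (C − P) = 38.86 − (-28.2000) = 67.0600

€67.06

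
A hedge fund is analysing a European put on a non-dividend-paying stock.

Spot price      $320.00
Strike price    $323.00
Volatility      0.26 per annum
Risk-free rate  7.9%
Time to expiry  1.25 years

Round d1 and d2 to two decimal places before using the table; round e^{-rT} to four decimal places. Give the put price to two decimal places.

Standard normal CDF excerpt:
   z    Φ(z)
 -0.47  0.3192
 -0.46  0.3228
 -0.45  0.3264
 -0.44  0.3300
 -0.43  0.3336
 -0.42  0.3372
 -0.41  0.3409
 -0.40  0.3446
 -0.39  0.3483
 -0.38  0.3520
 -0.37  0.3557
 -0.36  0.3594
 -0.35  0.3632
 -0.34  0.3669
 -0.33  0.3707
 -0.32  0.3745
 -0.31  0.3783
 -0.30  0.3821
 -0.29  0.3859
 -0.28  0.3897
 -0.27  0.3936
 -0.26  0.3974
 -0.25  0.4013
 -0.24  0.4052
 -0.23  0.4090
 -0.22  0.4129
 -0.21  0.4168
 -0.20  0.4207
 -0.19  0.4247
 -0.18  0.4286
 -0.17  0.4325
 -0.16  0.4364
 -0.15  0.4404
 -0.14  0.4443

σ√T = 0.26 × 1.1180 = 0.2907
ln(S/K) + (r + σ²/2)T = ln(320/323) + (0.079 + 0.26²/2)·1.25 = -0.0093 + 0.1410 = 0.1317
d₁ = 0.1317 / 0.2907 = 0.4530 ≈ 0.45
d₂ = d₁ − σ√T = 0.4530 − 0.2907 = 0.1623 ≈ 0.16
exp(−rT) = exp(−0.079·1.25) = 0.9060
P = 323·0.9060·N(-0.16) − 320·N(-0.45) = 323·0.9060·0.4364 − 320·0.3264 = 127.7072 − 104.4480 = 23.2592

$23.26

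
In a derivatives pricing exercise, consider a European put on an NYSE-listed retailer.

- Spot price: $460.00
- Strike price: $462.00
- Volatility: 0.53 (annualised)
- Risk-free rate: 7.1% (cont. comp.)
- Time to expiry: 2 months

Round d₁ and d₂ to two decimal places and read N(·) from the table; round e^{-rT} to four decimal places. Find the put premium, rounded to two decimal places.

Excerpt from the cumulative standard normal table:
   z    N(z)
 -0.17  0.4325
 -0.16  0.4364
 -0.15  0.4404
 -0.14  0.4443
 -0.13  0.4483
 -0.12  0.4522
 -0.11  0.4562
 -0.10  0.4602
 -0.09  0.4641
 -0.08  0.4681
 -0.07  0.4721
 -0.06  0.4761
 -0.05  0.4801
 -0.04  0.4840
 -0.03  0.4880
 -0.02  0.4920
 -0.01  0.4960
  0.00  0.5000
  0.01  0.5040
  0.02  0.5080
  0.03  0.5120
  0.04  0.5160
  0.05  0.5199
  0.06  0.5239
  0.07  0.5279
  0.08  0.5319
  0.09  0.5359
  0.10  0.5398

$36.63

σ√T = 0.53·√0.1667 = 0.2164
d₁ = [ln(460/462) + (0.071 + ½·0.53²)·0.1667] / (σ√T) = (-0.0043 + 0.0352) / 0.2164 = 0.1428 which rounds to 0.14
d₂ = 0.1428 − 0.2164 = -0.0735 which rounds to -0.07
exp(−rT) = exp(−0.071·0.1667) = 0.9882
N(−d₂) = N(0.07) = 0.5279;  N(−d₁) = N(-0.14) = 0.4443
P = 462·0.9882·0.5279 − 460·0.4443 = 241.0119 − 204.3780 = 36.6339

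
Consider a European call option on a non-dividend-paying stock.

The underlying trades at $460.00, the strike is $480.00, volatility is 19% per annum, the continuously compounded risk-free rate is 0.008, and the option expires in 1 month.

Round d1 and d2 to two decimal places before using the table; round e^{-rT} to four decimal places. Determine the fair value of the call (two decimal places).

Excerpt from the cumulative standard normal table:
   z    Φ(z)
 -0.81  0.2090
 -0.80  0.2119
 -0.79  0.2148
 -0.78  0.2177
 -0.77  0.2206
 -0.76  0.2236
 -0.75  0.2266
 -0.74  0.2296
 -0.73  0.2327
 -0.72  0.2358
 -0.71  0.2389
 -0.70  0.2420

T = 0.08333;  σ√T = 0.0548
ln(S/K) + (r + σ²/2)T = ln(460/480) + (0.008 + 0.19²/2)·0.08333 = -0.0426 + 0.0022 = -0.0404
d₁ = -0.0404 / 0.0548 = -0.7364 which rounds to -0.74
d₂ = d₁ − σ√T = -0.7364 − 0.0548 = -0.7912 which rounds to -0.79
exp(−rT) = exp(−0.008·0.08333) = 0.9993
N(d₁) = N(-0.74) = 0.2296;  N(d₂) = N(-0.79) = 0.2148
C = 460·0.2296 − 480·0.9993·0.2148 = 105.6160 − 103.0318 = 2.5842

$2.58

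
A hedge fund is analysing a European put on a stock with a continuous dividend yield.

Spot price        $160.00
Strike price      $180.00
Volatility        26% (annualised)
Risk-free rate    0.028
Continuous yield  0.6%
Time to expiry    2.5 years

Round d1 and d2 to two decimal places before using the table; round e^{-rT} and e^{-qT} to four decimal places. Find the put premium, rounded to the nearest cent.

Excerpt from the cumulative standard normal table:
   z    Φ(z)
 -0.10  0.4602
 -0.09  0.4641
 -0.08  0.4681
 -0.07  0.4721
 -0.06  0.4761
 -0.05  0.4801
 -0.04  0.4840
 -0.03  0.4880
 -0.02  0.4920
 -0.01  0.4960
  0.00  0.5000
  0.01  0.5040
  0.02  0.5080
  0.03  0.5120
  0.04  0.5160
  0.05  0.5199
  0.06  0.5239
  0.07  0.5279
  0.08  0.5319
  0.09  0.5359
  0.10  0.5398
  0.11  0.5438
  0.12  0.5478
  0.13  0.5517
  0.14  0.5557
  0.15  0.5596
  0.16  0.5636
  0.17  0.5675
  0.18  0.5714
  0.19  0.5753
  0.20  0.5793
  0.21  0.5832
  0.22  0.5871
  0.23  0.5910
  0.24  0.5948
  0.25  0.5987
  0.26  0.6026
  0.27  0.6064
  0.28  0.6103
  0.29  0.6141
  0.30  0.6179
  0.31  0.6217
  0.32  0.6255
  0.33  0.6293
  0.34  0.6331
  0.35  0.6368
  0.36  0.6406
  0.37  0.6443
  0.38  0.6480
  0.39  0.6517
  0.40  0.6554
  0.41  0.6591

$31.84

T = 2.5;  σ√T = 0.4111
d₁ = [ln(160/180) + (0.028 − 0.006 + ½·0.26²)·2.5] / (σ√T) = (-0.1178 + 0.1395) / 0.4111 = 0.0528 ≈ 0.05
d₂ = 0.0528 − 0.4111 = -0.3583 ≈ -0.36
exp(−qT) = exp(−0.006·2.5) = 0.9851;  exp(−rT) = exp(−0.028·2.5) = 0.9324
N(−d₂) = N(0.36) = 0.6406;  N(−d₁) = N(-0.05) = 0.4801
P = 180·0.9324·0.6406 − 160·0.9851·0.4801 = 107.5132 − 75.6714 = 31.8417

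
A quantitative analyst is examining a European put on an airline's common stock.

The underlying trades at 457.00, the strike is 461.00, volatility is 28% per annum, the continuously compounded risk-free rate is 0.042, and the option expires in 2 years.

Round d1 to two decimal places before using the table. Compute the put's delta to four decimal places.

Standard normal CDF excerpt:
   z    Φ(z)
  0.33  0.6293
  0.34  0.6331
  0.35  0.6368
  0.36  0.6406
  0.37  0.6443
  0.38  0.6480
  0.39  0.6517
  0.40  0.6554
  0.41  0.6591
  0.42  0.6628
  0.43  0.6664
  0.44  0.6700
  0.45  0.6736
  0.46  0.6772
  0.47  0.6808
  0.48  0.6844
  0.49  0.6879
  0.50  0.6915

σ√T = 0.28·√2 = 0.3960
ln(S/K) + (r + σ²/2)T = ln(457/461) + (0.042 + 0.28²/2)·2 = -0.0087 + 0.1624 = 0.1537
d₁ = 0.1537 / 0.3960 = 0.3881 → 0.39
N(d₁) = N(0.39) = 0.6517
Δ_put = N(d₁) − 1 = 0.6517 − 1 = -0.3483

-0.3483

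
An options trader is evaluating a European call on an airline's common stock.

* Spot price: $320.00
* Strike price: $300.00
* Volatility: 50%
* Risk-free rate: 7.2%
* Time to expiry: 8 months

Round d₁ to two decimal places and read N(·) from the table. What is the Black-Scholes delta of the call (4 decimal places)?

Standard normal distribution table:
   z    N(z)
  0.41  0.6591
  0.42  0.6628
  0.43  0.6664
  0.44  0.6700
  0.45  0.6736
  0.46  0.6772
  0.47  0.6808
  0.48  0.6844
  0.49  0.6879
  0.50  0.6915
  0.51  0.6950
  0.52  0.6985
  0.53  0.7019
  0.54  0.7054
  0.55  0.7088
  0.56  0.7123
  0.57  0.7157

0.6844

T = 0.6667;  σ√T = 0.4082
d₁ = [ln(320/300) + (0.072 + ½·0.5²)·0.6667] / (σ√T) = (0.0645 + 0.1313) / 0.4082 = 0.4798 which rounds to 0.48
N(d₁) = N(0.48) = 0.6844
Δ_call = N(d₁) = 0.6844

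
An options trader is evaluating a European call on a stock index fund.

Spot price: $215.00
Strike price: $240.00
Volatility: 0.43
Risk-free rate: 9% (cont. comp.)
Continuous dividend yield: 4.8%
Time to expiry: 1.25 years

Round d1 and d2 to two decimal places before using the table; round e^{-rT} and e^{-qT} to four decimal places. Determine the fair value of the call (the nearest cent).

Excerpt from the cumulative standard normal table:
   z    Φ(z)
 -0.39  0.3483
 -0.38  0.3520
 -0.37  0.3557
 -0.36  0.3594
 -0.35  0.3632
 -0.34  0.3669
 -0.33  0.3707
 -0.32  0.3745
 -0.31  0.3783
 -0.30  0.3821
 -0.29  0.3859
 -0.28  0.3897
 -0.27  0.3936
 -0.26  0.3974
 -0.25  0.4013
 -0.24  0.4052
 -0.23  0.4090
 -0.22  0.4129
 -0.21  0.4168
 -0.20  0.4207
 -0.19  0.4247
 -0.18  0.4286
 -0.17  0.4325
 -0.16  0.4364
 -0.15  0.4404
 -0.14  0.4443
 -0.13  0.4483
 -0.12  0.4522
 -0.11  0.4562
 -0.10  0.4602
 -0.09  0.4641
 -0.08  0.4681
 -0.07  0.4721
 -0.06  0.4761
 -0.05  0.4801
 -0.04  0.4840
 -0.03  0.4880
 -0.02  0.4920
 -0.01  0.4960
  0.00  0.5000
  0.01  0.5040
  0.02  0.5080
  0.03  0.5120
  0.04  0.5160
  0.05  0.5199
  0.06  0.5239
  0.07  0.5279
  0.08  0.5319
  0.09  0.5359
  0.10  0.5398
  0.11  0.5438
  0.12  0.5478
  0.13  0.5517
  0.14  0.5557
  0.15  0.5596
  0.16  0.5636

σ√T = 0.43·√1.25 = 0.4808
d₁ = [ln(215/240) + (0.09 − 0.048 + ½·0.43²)·1.25] / (σ√T) = (-0.1100 + 0.1681) / 0.4808 = 0.1208 which rounds to 0.12
d₂ = 0.1208 − 0.4808 = -0.3600 which rounds to -0.36
exp(−qT) = exp(−0.048·1.25) = 0.9418;  exp(−rT) = exp(−0.09·1.25) = 0.8936
N(d₁) = N(0.12) = 0.5478;  N(d₂) = N(-0.36) = 0.3594
C = 215·0.9418·0.5478 − 240·0.8936·0.3594 = 110.9224 − 77.0784 = 33.8440

$33.84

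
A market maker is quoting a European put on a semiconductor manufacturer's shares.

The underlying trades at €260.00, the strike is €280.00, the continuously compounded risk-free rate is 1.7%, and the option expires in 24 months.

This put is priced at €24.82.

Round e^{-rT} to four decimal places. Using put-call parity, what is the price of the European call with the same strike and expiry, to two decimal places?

€14.17

e^(−rT) = e^(−0.017·2) = 0.9666
Put-call parity: C − P = S − K·e^(−rT) = 260 − 280·0.9666 = 260 − 270.6480 = -10.6480
C = P + (C − P) = 24.82 + (-10.6480) = 14.1720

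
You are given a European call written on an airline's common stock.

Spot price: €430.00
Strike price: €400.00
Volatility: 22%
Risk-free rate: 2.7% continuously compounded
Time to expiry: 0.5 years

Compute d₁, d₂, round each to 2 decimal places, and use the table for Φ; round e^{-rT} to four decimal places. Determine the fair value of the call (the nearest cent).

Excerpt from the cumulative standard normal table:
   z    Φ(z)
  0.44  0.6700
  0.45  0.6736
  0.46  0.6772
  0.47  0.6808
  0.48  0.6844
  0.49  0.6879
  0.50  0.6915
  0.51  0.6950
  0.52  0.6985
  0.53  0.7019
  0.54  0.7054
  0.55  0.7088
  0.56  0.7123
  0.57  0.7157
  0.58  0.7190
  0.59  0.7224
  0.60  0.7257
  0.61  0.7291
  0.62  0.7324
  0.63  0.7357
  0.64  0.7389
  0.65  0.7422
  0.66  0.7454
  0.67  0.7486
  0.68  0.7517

σ√T = 0.22 × 0.7071 = 0.1556
d₁ = [ln(430/400) + (0.027 + 0.22²/2)·0.5] / 0.1556 = [0.0723 + 0.0256] / 0.1556 = 0.6295 which rounds to 0.63
d₂ = d₁ − σ√T = 0.6295 − 0.1556 = 0.4739 which rounds to 0.47
e^(−rT) = e^(−0.027·0.5) = 0.9866
N(d₁) = N(0.63) = 0.7357;  N(d₂) = N(0.47) = 0.6808
C = 430·0.7357 − 400·0.9866·0.6808 = 316.3510 − 268.6709 = 47.6801

€47.68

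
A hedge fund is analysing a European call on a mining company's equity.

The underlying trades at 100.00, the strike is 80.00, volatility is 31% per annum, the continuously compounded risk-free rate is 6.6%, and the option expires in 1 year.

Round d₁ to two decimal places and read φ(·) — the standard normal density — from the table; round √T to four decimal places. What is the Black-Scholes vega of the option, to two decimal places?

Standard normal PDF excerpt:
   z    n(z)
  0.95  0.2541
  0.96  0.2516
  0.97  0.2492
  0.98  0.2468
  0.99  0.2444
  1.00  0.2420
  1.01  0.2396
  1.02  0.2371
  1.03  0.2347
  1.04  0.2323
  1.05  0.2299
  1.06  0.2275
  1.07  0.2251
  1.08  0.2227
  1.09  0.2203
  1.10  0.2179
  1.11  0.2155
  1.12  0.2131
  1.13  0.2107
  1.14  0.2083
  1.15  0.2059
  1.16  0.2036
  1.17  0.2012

22.03

σ√T = 0.31 × 1.0000 = 0.3100
ln(S/K) + (r + σ²/2)T = ln(100/80) + (0.066 + 0.31²/2)·1 = 0.2231 + 0.1141 = 0.3372
d₁ = 0.3372 / 0.3100 = 1.0877 ≈ 1.09
√T = √1 = 1.0000
φ(d₁) = φ(1.09) = 0.2203
vega = S·φ(d₁)·√T = 100·0.2203·1.0000 = 22.0300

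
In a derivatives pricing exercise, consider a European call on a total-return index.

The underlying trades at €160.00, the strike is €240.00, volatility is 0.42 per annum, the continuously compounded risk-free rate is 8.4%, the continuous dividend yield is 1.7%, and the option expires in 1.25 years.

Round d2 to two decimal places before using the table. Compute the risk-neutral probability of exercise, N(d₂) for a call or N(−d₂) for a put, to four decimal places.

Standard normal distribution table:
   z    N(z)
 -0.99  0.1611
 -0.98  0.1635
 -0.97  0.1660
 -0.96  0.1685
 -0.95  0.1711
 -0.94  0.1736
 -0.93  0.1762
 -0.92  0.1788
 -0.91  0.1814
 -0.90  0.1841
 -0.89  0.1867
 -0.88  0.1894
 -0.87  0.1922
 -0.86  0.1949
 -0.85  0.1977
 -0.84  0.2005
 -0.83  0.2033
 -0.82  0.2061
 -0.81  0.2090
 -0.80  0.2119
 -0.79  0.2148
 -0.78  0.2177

σ√T = 0.42·√1.25 = 0.4696
ln(S/K) + (r − q + σ²/2)T = ln(160/240) + (0.084 − 0.017 + 0.42²/2)·1.25 = -0.4055 + 0.1940 = -0.2115
d₁ = -0.2115 / 0.4696 = -0.4503 which rounds to -0.45
d₂ = d₁ − σ√T = -0.4503 − 0.4696 = -0.9199 which rounds to -0.92
Risk-neutral Pr[S_T > K] = N(d₂) = N(-0.92) = 0.1788

0.1788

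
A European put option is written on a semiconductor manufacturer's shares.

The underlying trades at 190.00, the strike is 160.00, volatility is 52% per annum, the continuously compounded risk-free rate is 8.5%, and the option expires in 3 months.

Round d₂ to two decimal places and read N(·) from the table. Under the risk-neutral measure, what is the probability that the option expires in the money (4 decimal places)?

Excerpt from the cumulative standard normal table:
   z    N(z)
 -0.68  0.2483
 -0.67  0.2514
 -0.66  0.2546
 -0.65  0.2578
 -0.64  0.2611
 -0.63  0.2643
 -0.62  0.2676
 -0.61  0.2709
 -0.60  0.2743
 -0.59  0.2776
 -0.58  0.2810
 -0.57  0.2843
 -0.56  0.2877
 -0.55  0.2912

σ√T = 0.52 × 0.5000 = 0.2600
d₁ = [ln(190/160) + (0.085 + 0.52²/2)·0.25] / 0.2600 = [0.1719 + 0.0551] / 0.2600 = 0.8727 ≈ 0.87
d₂ = d₁ − σ√T = 0.8727 − 0.2600 = 0.6127 ≈ 0.61
Pr(exercise) under Q = N(−d₂) = N(-0.61) = 0.2709

0.2709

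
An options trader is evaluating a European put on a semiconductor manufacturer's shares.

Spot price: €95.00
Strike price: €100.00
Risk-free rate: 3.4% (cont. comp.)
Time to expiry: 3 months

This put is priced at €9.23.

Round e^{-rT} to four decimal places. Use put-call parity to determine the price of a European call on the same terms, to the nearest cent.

exp(−rT) = exp(−0.034·0.25) = 0.9915
Put-call parity: C − P = S − K·e^(−rT) = 95 − 100·0.9915 = 95 − 99.1500 = -4.1500
C = P + (C − P) = 9.23 + (-4.1500) = 5.0800

€5.08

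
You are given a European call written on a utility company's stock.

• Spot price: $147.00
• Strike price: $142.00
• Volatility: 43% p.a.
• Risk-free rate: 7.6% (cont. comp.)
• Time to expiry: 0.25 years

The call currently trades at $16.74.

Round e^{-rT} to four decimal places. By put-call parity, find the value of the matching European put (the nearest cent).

$9.07

e^(−rT) = e^(−0.076·0.25) = 0.9812
Put-call parity: C − P = S − K·e^(−rT) = 147 − 142·0.9812 = 147 − 139.3304 = 7.6696
P = C − (C − P) = 16.74 − (7.6696) = 9.0704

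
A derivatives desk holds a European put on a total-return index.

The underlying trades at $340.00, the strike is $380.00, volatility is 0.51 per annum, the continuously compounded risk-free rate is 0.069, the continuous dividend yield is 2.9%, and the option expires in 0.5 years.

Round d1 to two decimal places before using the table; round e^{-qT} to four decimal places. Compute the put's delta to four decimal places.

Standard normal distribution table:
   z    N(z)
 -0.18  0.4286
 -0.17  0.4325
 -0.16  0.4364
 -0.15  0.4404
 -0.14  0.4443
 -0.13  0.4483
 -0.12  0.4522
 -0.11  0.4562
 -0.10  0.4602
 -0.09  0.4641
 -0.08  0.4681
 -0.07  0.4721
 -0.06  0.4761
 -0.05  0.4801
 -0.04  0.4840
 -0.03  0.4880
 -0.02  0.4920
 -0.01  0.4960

T = 0.5;  σ√T = 0.3606
d₁ = [ln(340/380) + (0.069 − 0.029 + ½·0.51²)·0.5] / (σ√T) = (-0.1112 + 0.0850) / 0.3606 = -0.0727 ⇒ -0.07
N(d₁) = N(-0.07) = 0.4721
Δ_put = exp(−qT)·(N(d₁) − 1) = 0.9856·(0.4721 − 1) = -0.5203

-0.5203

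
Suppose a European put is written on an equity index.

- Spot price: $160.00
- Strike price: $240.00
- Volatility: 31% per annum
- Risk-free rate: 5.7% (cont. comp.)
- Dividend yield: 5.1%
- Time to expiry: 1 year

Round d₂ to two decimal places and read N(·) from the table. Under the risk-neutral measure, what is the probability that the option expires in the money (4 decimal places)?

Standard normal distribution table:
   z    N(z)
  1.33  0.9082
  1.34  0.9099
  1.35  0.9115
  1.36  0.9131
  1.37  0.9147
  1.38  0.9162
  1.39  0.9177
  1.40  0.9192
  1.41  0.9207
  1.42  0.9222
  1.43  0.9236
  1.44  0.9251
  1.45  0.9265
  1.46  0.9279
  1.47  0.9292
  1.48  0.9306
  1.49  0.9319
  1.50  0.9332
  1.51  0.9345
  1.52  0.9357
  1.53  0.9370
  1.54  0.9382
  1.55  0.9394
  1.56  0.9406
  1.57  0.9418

0.9251

T = 1;  σ√T = 0.3100
d₁ = [ln(160/240) + (0.057 − 0.051 + ½·0.31²)·1] / (σ√T) = (-0.4055 + 0.0541) / 0.3100 = -1.1336 ⇒ -1.13
d₂ = -1.1336 − 0.3100 = -1.4436 ⇒ -1.44
Risk-neutral Pr[S_T < K] = N(−d₂) = N(1.44) = 0.9251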